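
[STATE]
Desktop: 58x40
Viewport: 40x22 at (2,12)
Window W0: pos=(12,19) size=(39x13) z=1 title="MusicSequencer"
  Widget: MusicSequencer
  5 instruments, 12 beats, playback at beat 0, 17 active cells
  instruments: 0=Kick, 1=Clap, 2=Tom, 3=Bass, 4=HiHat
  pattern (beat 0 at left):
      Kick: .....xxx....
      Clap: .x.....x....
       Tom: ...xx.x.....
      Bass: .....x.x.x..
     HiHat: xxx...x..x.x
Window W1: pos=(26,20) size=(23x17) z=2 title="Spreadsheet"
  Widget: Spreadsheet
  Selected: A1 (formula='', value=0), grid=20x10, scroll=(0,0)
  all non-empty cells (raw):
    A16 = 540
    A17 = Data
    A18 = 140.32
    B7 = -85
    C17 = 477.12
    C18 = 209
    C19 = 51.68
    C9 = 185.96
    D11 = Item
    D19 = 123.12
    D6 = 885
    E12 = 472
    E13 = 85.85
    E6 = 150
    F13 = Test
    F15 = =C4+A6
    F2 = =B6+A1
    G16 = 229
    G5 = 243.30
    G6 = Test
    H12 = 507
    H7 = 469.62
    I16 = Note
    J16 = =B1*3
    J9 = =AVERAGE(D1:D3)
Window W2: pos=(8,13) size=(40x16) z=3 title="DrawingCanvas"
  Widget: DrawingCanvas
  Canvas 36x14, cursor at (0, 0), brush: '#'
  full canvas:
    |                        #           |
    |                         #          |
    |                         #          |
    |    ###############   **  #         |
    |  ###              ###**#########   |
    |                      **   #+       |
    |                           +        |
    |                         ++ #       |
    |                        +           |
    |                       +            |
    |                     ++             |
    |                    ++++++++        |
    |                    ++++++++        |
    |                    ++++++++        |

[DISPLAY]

                                        
      ┏━━━━━━━━━━━━━━━━━━━━━━━━━━━━━━━━━
      ┃ DrawingCanvas                   
      ┠─────────────────────────────────
      ┃+                       #        
      ┃                         #       
      ┃                         #       
      ┃    ###############   **  #      
      ┃  ###              ###**#########
      ┃                      **   #+    
      ┃                           +     
      ┃                         ++ #    
      ┃                        +        
      ┃                       +         
      ┃                     ++          
      ┃                    ++++++++     
      ┗━━━━━━━━━━━━━━━━━━━━━━━━━━━━━━━━━
          ┃             ┃  4        0   
          ┃             ┃  5        0   
          ┗━━━━━━━━━━━━━┃  6        0   
                        ┃  7        0   
                        ┃  8        0   


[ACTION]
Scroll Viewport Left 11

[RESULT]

                                        
        ┏━━━━━━━━━━━━━━━━━━━━━━━━━━━━━━━
        ┃ DrawingCanvas                 
        ┠───────────────────────────────
        ┃+                       #      
        ┃                         #     
        ┃                         #     
        ┃    ###############   **  #    
        ┃  ###              ###**#######
        ┃                      **   #+  
        ┃                           +   
        ┃                         ++ #  
        ┃                        +      
        ┃                       +       
        ┃                     ++        
        ┃                    ++++++++   
        ┗━━━━━━━━━━━━━━━━━━━━━━━━━━━━━━━
            ┃             ┃  4        0 
            ┃             ┃  5        0 
            ┗━━━━━━━━━━━━━┃  6        0 
                          ┃  7        0 
                          ┃  8        0 


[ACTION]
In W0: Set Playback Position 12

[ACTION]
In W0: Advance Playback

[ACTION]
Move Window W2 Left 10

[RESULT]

                                        
┏━━━━━━━━━━━━━━━━━━━━━━━━━━━━━━━━━━━━━━┓
┃ DrawingCanvas                        ┃
┠──────────────────────────────────────┨
┃+                       #             ┃
┃                         #            ┃
┃                         #            ┃
┃    ###############   **  #           ┃
┃  ###              ###**#########     ┃
┃                      **   #+         ┃
┃                           +          ┃
┃                         ++ #         ┃
┃                        +             ┃
┃                       +              ┃
┃                     ++               ┃
┃                    ++++++++          ┃
┗━━━━━━━━━━━━━━━━━━━━━━━━━━━━━━━━━━━━━━┛
            ┃             ┃  4        0 
            ┃             ┃  5        0 
            ┗━━━━━━━━━━━━━┃  6        0 
                          ┃  7        0 
                          ┃  8        0 


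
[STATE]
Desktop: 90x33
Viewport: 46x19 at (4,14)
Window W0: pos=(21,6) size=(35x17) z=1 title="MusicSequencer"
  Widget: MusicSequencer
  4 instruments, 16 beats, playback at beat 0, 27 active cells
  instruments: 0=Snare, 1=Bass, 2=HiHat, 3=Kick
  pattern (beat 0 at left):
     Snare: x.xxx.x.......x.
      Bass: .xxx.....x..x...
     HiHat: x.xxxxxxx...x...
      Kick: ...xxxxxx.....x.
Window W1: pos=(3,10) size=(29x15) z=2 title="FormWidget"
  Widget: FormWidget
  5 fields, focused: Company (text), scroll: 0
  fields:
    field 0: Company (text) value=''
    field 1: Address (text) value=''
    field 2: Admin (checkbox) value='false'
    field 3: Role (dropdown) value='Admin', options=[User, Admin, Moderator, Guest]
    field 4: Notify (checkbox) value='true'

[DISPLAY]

  Address:    [           ]┃                  
  Admin:      [ ]          ┃                  
  Role:       [Admin     ▼]┃                  
  Notify:     [x]          ┃                  
                           ┃                  
                           ┃                  
                           ┃                  
                           ┃                  
                           ┃━━━━━━━━━━━━━━━━━━
                           ┃                  
━━━━━━━━━━━━━━━━━━━━━━━━━━━┛                  
                                              
                                              
                                              
                                              
                                              
                                              
                                              
                                              


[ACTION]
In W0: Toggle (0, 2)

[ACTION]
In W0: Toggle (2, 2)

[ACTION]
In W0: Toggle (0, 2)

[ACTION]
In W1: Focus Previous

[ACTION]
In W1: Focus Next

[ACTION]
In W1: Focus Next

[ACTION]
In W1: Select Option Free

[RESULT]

> Address:    [           ]┃                  
  Admin:      [ ]          ┃                  
  Role:       [Admin     ▼]┃                  
  Notify:     [x]          ┃                  
                           ┃                  
                           ┃                  
                           ┃                  
                           ┃                  
                           ┃━━━━━━━━━━━━━━━━━━
                           ┃                  
━━━━━━━━━━━━━━━━━━━━━━━━━━━┛                  
                                              
                                              
                                              
                                              
                                              
                                              
                                              
                                              


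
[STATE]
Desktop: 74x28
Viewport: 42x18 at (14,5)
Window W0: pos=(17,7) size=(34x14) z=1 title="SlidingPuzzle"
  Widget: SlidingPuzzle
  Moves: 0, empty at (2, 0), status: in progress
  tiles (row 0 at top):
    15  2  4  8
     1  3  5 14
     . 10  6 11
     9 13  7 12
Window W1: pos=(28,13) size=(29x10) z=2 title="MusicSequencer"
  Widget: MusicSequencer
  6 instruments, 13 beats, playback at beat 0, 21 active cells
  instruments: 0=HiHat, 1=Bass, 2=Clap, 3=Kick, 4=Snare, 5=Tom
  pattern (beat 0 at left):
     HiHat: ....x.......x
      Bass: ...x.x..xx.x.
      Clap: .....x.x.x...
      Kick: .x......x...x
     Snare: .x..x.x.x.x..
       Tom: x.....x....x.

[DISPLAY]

                                          
                                          
   ┏━━━━━━━━━━━━━━━━━━━━━━━━━━━━━━━━┓     
   ┃ SlidingPuzzle                  ┃     
   ┠────────────────────────────────┨     
   ┃┌────┬────┬────┬────┐           ┃     
   ┃│ 15 │  2 │  4 │  8 │           ┃     
   ┃├────┼────┼────┼────┤           ┃     
   ┃│  1 │  3 ┏━━━━━━━━━━━━━━━━━━━━━━━━━━━
   ┃├────┼────┃ MusicSequencer            
   ┃│    │ 10 ┠───────────────────────────
   ┃├────┼────┃      ▼123456789012        
   ┃│  9 │ 13 ┃ HiHat····█·······█        
   ┃└────┴────┃  Bass···█·█··██·█·        
   ┃Moves: 0  ┃  Clap·····█·█·█···        
   ┗━━━━━━━━━━┃  Kick·█······█···█        
              ┃ Snare·█··█·█·█·█··        
              ┗━━━━━━━━━━━━━━━━━━━━━━━━━━━


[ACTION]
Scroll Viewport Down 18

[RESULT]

   ┃┌────┬────┬────┬────┐           ┃     
   ┃│ 15 │  2 │  4 │  8 │           ┃     
   ┃├────┼────┼────┼────┤           ┃     
   ┃│  1 │  3 ┏━━━━━━━━━━━━━━━━━━━━━━━━━━━
   ┃├────┼────┃ MusicSequencer            
   ┃│    │ 10 ┠───────────────────────────
   ┃├────┼────┃      ▼123456789012        
   ┃│  9 │ 13 ┃ HiHat····█·······█        
   ┃└────┴────┃  Bass···█·█··██·█·        
   ┃Moves: 0  ┃  Clap·····█·█·█···        
   ┗━━━━━━━━━━┃  Kick·█······█···█        
              ┃ Snare·█··█·█·█·█··        
              ┗━━━━━━━━━━━━━━━━━━━━━━━━━━━
                                          
                                          
                                          
                                          
                                          


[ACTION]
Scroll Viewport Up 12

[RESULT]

                                          
                                          
                                          
                                          
                                          
                                          
                                          
   ┏━━━━━━━━━━━━━━━━━━━━━━━━━━━━━━━━┓     
   ┃ SlidingPuzzle                  ┃     
   ┠────────────────────────────────┨     
   ┃┌────┬────┬────┬────┐           ┃     
   ┃│ 15 │  2 │  4 │  8 │           ┃     
   ┃├────┼────┼────┼────┤           ┃     
   ┃│  1 │  3 ┏━━━━━━━━━━━━━━━━━━━━━━━━━━━
   ┃├────┼────┃ MusicSequencer            
   ┃│    │ 10 ┠───────────────────────────
   ┃├────┼────┃      ▼123456789012        
   ┃│  9 │ 13 ┃ HiHat····█·······█        


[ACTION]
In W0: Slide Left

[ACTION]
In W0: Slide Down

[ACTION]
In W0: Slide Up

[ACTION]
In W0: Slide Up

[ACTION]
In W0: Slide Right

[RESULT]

                                          
                                          
                                          
                                          
                                          
                                          
                                          
   ┏━━━━━━━━━━━━━━━━━━━━━━━━━━━━━━━━┓     
   ┃ SlidingPuzzle                  ┃     
   ┠────────────────────────────────┨     
   ┃┌────┬────┬────┬────┐           ┃     
   ┃│ 15 │  2 │  4 │  8 │           ┃     
   ┃├────┼────┼────┼────┤           ┃     
   ┃│  1 │  3 ┏━━━━━━━━━━━━━━━━━━━━━━━━━━━
   ┃├────┼────┃ MusicSequencer            
   ┃│ 10 │ 13 ┠───────────────────────────
   ┃├────┼────┃      ▼123456789012        
   ┃│    │  9 ┃ HiHat····█·······█        


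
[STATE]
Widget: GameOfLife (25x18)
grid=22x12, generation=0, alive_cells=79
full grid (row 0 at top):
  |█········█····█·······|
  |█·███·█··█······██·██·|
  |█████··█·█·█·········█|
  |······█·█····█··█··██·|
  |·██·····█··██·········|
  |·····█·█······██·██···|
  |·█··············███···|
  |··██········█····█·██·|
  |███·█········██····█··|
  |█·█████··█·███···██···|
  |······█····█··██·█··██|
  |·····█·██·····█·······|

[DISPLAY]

Gen: 0                   
█········█····█·······   
█·███·█··█······██·██·   
█████··█·█·█·········█   
······█·█····█··█··██·   
·██·····█··██·········   
·····█·█······██·██···   
·█··············███···   
··██········█····█·██·   
███·█········██····█··   
█·█████··█·███···██···   
······█····█··██·█··██   
·····█·██·····█·······   
                         
                         
                         
                         
                         


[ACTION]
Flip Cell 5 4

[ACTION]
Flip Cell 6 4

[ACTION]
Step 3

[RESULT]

Gen: 3                   
···██····█············   
████··█·███·······█·█·   
█████·████·█·█····████   
█··██···█············█   
·█·█··██··█····███··█·   
······██···█········█·   
····█········█········   
·█·█·█·····█·····█·██·   
██·█·█····███·█·█··█·█   
···█·██··█··██········   
··█·█·█·████··········   
······█···█···········   
                         
                         
                         
                         
                         


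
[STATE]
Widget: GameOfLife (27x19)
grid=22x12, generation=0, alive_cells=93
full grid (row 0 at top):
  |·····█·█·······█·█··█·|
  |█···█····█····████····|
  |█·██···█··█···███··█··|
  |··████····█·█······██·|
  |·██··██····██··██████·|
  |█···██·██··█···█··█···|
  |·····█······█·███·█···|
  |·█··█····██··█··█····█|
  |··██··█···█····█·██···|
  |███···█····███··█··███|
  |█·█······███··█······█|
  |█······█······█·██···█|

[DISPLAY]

Gen: 0                     
·····█·█·······█·█··█·     
█···█····█····████····     
█·██···█··█···███··█··     
··████····█·█······██·     
·██··██····██··██████·     
█···██·██··█···█··█···     
·····█······█·███·█···     
·█··█····██··█··█····█     
··██··█···█····█·██···     
███···█····███··█··███     
█·█······███··█······█     
█······█······█·██···█     
                           
                           
                           
                           
                           
                           


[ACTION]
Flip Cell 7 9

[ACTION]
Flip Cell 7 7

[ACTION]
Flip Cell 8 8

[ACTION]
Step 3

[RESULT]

Gen: 3                     
···██···········██····     
··█··██··█·█··██······     
······█··█·█··█·······     
······██·█·█···██·····     
█··█··██········█·····     
···█······██···██·····     
···········█·····██···     
·········█·██·········     
·█·█····██·██·······█·     
█·█······█··█········█     
██·······█··█·······█·     
··········█·█·········     
                           
                           
                           
                           
                           
                           


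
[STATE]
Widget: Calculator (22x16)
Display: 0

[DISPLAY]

                     0
┌───┬───┬───┬───┐     
│ 7 │ 8 │ 9 │ ÷ │     
├───┼───┼───┼───┤     
│ 4 │ 5 │ 6 │ × │     
├───┼───┼───┼───┤     
│ 1 │ 2 │ 3 │ - │     
├───┼───┼───┼───┤     
│ 0 │ . │ = │ + │     
├───┼───┼───┼───┤     
│ C │ MC│ MR│ M+│     
└───┴───┴───┴───┘     
                      
                      
                      
                      


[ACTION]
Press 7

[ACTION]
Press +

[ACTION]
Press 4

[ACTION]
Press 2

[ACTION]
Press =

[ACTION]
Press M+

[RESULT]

                    49
┌───┬───┬───┬───┐     
│ 7 │ 8 │ 9 │ ÷ │     
├───┼───┼───┼───┤     
│ 4 │ 5 │ 6 │ × │     
├───┼───┼───┼───┤     
│ 1 │ 2 │ 3 │ - │     
├───┼───┼───┼───┤     
│ 0 │ . │ = │ + │     
├───┼───┼───┼───┤     
│ C │ MC│ MR│ M+│     
└───┴───┴───┴───┘     
                      
                      
                      
                      


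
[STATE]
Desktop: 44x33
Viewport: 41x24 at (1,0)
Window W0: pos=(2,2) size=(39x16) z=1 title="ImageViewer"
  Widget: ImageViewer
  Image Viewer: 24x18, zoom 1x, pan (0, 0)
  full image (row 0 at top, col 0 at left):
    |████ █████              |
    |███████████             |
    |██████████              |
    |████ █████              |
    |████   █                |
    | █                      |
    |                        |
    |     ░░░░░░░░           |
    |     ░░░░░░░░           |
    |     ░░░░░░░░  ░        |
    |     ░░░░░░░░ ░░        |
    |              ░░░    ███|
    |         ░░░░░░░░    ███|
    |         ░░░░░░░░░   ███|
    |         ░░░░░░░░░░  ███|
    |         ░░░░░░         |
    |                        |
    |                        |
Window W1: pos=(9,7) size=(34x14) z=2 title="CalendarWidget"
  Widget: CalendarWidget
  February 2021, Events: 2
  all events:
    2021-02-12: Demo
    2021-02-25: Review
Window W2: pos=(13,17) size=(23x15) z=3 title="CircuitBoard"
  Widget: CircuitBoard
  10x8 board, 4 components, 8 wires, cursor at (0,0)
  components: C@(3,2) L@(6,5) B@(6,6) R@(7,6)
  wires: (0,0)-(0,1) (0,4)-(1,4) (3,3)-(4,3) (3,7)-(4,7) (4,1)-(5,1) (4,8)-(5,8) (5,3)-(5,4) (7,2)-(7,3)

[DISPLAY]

                                         
                                         
 ┏━━━━━━━━━━━━━━━━━━━━━━━━━━━━━━━━━━━━━┓ 
 ┃ ImageViewer                         ┃ 
 ┠─────────────────────────────────────┨ 
 ┃████ █████                           ┃ 
 ┃███████████                          ┃ 
 ┃██████┏━━━━━━━━━━━━━━━━━━━━━━━━━━━━━━━━
 ┃████ █┃ CalendarWidget                 
 ┃████  ┠────────────────────────────────
 ┃ █    ┃         February 2021          
 ┃      ┃Mo Tu We Th Fr Sa Su            
 ┃     ░┃ 1  2  3  4  5  6  7            
 ┃     ░┃ 8  9 10 11 12* 13 14           
 ┃     ░┃15 16 17 18 19 20 21            
 ┃     ░┃22 23 24 25* 26 27 28           
 ┃      ┃                                
 ┗━━━━━━┃   ┏━━━━━━━━━━━━━━━━━━━━━┓      
        ┃   ┃ CircuitBoard        ┃      
        ┃   ┠─────────────────────┨      
        ┗━━━┃   0 1 2 3 4 5 6 7 8 ┃━━━━━━
            ┃0  [.]─ ·           ·┃      
            ┃                    │┃      
            ┃1                   ·┃      


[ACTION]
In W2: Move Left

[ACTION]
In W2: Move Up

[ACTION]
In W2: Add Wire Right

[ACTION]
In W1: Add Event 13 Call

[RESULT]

                                         
                                         
 ┏━━━━━━━━━━━━━━━━━━━━━━━━━━━━━━━━━━━━━┓ 
 ┃ ImageViewer                         ┃ 
 ┠─────────────────────────────────────┨ 
 ┃████ █████                           ┃ 
 ┃███████████                          ┃ 
 ┃██████┏━━━━━━━━━━━━━━━━━━━━━━━━━━━━━━━━
 ┃████ █┃ CalendarWidget                 
 ┃████  ┠────────────────────────────────
 ┃ █    ┃         February 2021          
 ┃      ┃Mo Tu We Th Fr Sa Su            
 ┃     ░┃ 1  2  3  4  5  6  7            
 ┃     ░┃ 8  9 10 11 12* 13* 14          
 ┃     ░┃15 16 17 18 19 20 21            
 ┃     ░┃22 23 24 25* 26 27 28           
 ┃      ┃                                
 ┗━━━━━━┃   ┏━━━━━━━━━━━━━━━━━━━━━┓      
        ┃   ┃ CircuitBoard        ┃      
        ┃   ┠─────────────────────┨      
        ┗━━━┃   0 1 2 3 4 5 6 7 8 ┃━━━━━━
            ┃0  [.]─ ·           ·┃      
            ┃                    │┃      
            ┃1                   ·┃      


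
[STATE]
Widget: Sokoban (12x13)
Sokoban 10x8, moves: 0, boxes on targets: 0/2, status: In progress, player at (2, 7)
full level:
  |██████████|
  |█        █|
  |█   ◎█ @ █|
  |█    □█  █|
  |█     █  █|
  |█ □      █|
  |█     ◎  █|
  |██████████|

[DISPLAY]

██████████  
█        █  
█   ◎█ @ █  
█    □█  █  
█     █  █  
█ □      █  
█     ◎  █  
██████████  
Moves: 0  0/
            
            
            
            


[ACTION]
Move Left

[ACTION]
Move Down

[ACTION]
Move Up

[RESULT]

██████████  
█     @  █  
█   ◎█   █  
█    □█  █  
█     █  █  
█ □      █  
█     ◎  █  
██████████  
Moves: 2  0/
            
            
            
            


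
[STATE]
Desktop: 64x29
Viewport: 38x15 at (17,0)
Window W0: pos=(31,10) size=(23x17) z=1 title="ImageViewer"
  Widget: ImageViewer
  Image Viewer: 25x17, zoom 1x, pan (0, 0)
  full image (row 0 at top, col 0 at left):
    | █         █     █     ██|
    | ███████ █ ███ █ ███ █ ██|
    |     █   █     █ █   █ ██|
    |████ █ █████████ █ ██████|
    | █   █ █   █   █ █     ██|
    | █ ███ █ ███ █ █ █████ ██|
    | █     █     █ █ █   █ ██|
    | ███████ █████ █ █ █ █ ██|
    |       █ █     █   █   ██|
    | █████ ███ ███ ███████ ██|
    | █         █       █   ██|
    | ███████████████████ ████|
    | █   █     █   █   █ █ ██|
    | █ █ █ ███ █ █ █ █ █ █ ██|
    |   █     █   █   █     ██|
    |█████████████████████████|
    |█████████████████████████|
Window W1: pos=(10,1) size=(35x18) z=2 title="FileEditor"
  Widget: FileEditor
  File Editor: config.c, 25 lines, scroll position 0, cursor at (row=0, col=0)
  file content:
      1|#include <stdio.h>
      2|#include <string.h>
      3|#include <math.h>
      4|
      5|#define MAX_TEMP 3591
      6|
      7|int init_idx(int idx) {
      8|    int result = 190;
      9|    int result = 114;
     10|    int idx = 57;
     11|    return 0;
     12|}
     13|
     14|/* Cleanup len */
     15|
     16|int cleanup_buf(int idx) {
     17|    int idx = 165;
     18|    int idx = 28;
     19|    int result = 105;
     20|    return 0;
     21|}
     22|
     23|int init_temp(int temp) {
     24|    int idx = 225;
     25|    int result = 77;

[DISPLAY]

                                      
━━━━━━━━━━━━━━━━━━━━━━━━━━━┓          
ditor                      ┃          
───────────────────────────┨          
de <stdio.h>              ▲┃          
de <string.h>             █┃          
de <math.h>               ░┃          
                          ░┃          
e MAX_TEMP 3591           ░┃          
                          ░┃          
it_idx(int idx) {         ░┃━━━━━━━━┓ 
t result = 190;           ░┃        ┃ 
t result = 114;           ░┃────────┨ 
t idx = 57;               ░┃    █   ┃ 
turn 0;                   ░┃█ █ ███ ┃ 


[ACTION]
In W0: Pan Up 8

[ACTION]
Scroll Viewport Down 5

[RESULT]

de <string.h>             █┃          
de <math.h>               ░┃          
                          ░┃          
e MAX_TEMP 3591           ░┃          
                          ░┃          
it_idx(int idx) {         ░┃━━━━━━━━┓ 
t result = 190;           ░┃        ┃ 
t result = 114;           ░┃────────┨ 
t idx = 57;               ░┃    █   ┃ 
turn 0;                   ░┃█ █ ███ ┃ 
                          ░┃  █ █   ┃ 
                          ░┃███ █ ██┃ 
anup len */               ▼┃  █ █   ┃ 
━━━━━━━━━━━━━━━━━━━━━━━━━━━┛█ █ ████┃ 
              ┃ █     █     █ █ █   ┃ 


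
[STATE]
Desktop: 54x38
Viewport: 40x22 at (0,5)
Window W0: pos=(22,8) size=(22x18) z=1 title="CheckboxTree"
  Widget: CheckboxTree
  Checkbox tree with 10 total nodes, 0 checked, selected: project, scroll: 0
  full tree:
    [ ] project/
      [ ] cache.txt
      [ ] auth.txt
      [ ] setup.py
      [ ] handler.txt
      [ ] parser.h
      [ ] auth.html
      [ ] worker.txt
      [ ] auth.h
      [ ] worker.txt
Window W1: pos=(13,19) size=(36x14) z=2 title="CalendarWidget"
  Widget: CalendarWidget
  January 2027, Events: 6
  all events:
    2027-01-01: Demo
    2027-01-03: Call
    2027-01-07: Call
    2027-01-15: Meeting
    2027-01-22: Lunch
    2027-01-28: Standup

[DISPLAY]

                                        
                                        
                                        
                      ┏━━━━━━━━━━━━━━━━━
                      ┃ CheckboxTree    
                      ┠─────────────────
                      ┃>[ ] project/    
                      ┃   [ ] cache.txt 
                      ┃   [ ] auth.txt  
                      ┃   [ ] setup.py  
                      ┃   [ ] handler.tx
                      ┃   [ ] parser.h  
                      ┃   [ ] auth.html 
                      ┃   [ ] worker.txt
             ┏━━━━━━━━━━━━━━━━━━━━━━━━━━
             ┃ CalendarWidget           
             ┠──────────────────────────
             ┃           January 2027   
             ┃Mo Tu We Th Fr Sa Su      
             ┃             1*  2  3*    
             ┃ 4  5  6  7*  8  9 10     
             ┃11 12 13 14 15* 16 17     


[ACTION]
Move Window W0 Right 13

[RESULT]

                                        
                                        
                                        
                                ┏━━━━━━━
                                ┃ Checkb
                                ┠───────
                                ┃>[ ] pr
                                ┃   [ ] 
                                ┃   [ ] 
                                ┃   [ ] 
                                ┃   [ ] 
                                ┃   [ ] 
                                ┃   [ ] 
                                ┃   [ ] 
             ┏━━━━━━━━━━━━━━━━━━━━━━━━━━
             ┃ CalendarWidget           
             ┠──────────────────────────
             ┃           January 2027   
             ┃Mo Tu We Th Fr Sa Su      
             ┃             1*  2  3*    
             ┃ 4  5  6  7*  8  9 10     
             ┃11 12 13 14 15* 16 17     


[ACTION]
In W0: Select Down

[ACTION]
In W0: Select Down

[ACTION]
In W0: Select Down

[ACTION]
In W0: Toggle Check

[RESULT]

                                        
                                        
                                        
                                ┏━━━━━━━
                                ┃ Checkb
                                ┠───────
                                ┃ [-] pr
                                ┃   [ ] 
                                ┃   [ ] 
                                ┃>  [x] 
                                ┃   [ ] 
                                ┃   [ ] 
                                ┃   [ ] 
                                ┃   [ ] 
             ┏━━━━━━━━━━━━━━━━━━━━━━━━━━
             ┃ CalendarWidget           
             ┠──────────────────────────
             ┃           January 2027   
             ┃Mo Tu We Th Fr Sa Su      
             ┃             1*  2  3*    
             ┃ 4  5  6  7*  8  9 10     
             ┃11 12 13 14 15* 16 17     


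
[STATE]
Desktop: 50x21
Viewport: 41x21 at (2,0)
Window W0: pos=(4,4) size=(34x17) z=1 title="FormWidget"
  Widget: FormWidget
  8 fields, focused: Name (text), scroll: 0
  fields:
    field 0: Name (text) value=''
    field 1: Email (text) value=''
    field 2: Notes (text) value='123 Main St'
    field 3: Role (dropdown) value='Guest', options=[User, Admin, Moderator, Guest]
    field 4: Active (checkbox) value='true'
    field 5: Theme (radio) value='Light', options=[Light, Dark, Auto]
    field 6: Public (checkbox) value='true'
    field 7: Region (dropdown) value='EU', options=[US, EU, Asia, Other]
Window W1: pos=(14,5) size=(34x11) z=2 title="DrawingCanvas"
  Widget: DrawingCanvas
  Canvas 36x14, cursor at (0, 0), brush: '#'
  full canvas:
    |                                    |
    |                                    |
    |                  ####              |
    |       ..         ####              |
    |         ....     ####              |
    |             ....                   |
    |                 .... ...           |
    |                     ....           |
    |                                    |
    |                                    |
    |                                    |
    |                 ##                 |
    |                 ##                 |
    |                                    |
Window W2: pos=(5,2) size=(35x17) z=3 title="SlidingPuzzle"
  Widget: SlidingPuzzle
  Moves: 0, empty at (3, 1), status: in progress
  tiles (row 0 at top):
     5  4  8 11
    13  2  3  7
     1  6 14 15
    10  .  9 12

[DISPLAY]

                                         
                                         
   ┏━━━━━━━━━━━━━━━━━━━━━━━━━━━━━━━━━┓   
   ┃ SlidingPuzzle                   ┃   
  ┏┠─────────────────────────────────┨   
  ┃┃┌────┬────┬────┬────┐            ┃━━━
  ┠┃│  5 │  4 │  8 │ 11 │            ┃   
  ┃┃├────┼────┼────┼────┤            ┃───
  ┃┃│ 13 │  2 │  3 │  7 │            ┃   
  ┃┃├────┼────┼────┼────┤            ┃   
  ┃┃│  1 │  6 │ 14 │ 15 │            ┃   
  ┃┃├────┼────┼────┼────┤            ┃   
  ┃┃│ 10 │    │  9 │ 12 │            ┃   
  ┃┃└────┴────┴────┴────┘            ┃   
  ┃┃Moves: 0                         ┃   
  ┃┃                                 ┃━━━
  ┃┃                                 ┃   
  ┃┃                                 ┃   
  ┃┗━━━━━━━━━━━━━━━━━━━━━━━━━━━━━━━━━┛   
  ┃                                ┃     
  ┗━━━━━━━━━━━━━━━━━━━━━━━━━━━━━━━━┛     


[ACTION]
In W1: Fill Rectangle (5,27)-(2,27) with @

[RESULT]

                                         
                                         
   ┏━━━━━━━━━━━━━━━━━━━━━━━━━━━━━━━━━┓   
   ┃ SlidingPuzzle                   ┃   
  ┏┠─────────────────────────────────┨   
  ┃┃┌────┬────┬────┬────┐            ┃━━━
  ┠┃│  5 │  4 │  8 │ 11 │            ┃   
  ┃┃├────┼────┼────┼────┤            ┃───
  ┃┃│ 13 │  2 │  3 │  7 │            ┃   
  ┃┃├────┼────┼────┼────┤            ┃   
  ┃┃│  1 │  6 │ 14 │ 15 │            ┃  @
  ┃┃├────┼────┼────┼────┤            ┃  @
  ┃┃│ 10 │    │  9 │ 12 │            ┃  @
  ┃┃└────┴────┴────┴────┘            ┃  @
  ┃┃Moves: 0                         ┃   
  ┃┃                                 ┃━━━
  ┃┃                                 ┃   
  ┃┃                                 ┃   
  ┃┗━━━━━━━━━━━━━━━━━━━━━━━━━━━━━━━━━┛   
  ┃                                ┃     
  ┗━━━━━━━━━━━━━━━━━━━━━━━━━━━━━━━━┛     


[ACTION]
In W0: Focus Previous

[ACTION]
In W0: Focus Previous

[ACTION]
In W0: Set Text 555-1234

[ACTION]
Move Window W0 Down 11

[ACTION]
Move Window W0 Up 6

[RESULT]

  ┏━━━━━━━━━━━━━━━━━━━━━━━━━━━━━━━━┓     
  ┃ FormWidget                     ┃     
  ┠┏━━━━━━━━━━━━━━━━━━━━━━━━━━━━━━━━━┓   
  ┃┃ SlidingPuzzle                   ┃   
  ┃┠─────────────────────────────────┨   
  ┃┃┌────┬────┬────┬────┐            ┃━━━
  ┃┃│  5 │  4 │  8 │ 11 │            ┃   
  ┃┃├────┼────┼────┼────┤            ┃───
  ┃┃│ 13 │  2 │  3 │  7 │            ┃   
  ┃┃├────┼────┼────┼────┤            ┃   
  ┃┃│  1 │  6 │ 14 │ 15 │            ┃  @
  ┃┃├────┼────┼────┼────┤            ┃  @
  ┃┃│ 10 │    │  9 │ 12 │            ┃  @
  ┃┃└────┴────┴────┴────┘            ┃  @
  ┃┃Moves: 0                         ┃   
  ┃┃                                 ┃━━━
  ┗┃                                 ┃   
   ┃                                 ┃   
   ┗━━━━━━━━━━━━━━━━━━━━━━━━━━━━━━━━━┛   
                                         
                                         
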